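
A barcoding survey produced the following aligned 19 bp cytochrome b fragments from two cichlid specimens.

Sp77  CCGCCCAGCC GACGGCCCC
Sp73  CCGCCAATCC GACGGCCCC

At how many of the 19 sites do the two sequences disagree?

The sequences differ at positions 6 (C/A), 8 (G/T).
That gives 2 mismatches out of 19 aligned sites, so the Hamming distance is 2.

2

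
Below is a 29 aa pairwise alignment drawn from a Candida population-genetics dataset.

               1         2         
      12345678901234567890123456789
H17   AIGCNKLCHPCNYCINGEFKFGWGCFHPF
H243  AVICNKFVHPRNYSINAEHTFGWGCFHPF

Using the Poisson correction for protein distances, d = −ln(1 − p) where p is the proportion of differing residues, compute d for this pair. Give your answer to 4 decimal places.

0.3716

Differing sites — 2:I/V; 3:G/I; 7:L/F; 8:C/V; 11:C/R; 14:C/S; 17:G/A; 19:F/H; 20:K/T.
p = 9/29 = 0.310345.
d = −ln(1 − 0.310345) = −ln(0.689655) = 0.3716.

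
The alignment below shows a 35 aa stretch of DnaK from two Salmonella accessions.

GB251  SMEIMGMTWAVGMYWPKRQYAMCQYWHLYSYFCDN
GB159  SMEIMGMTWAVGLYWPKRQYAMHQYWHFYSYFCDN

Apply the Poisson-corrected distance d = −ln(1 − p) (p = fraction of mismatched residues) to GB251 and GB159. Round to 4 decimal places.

The sequences differ at positions 13 (M/L), 23 (C/H), 28 (L/F).
p = 3/35 = 0.085714.
d = −ln(1 − 0.085714) = −ln(0.914286) = 0.0896.

0.0896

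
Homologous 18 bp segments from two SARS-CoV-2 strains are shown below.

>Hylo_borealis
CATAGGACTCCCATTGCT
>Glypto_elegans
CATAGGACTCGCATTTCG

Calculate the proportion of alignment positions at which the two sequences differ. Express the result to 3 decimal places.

Differing sites — 11:C/G; 16:G/T; 18:T/G.
There are 3 differences over 18 sites, so p = 3/18 = 0.167.

0.167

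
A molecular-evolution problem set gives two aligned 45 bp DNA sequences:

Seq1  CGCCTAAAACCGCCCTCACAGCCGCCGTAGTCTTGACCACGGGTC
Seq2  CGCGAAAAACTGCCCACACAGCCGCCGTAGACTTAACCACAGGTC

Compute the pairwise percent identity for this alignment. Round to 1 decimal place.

84.4%

Differing sites — 4:C/G; 5:T/A; 11:C/T; 16:T/A; 31:T/A; 35:G/A; 41:G/A.
38 of the 45 sites match, so the percent identity is 38/45 × 100 = 84.4%.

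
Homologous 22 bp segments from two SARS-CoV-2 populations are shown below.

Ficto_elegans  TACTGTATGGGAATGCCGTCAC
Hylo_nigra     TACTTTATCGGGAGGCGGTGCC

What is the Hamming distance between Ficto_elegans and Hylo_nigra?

Mismatches occur at site 5 (G↔T), site 9 (G↔C), site 12 (A↔G), site 14 (T↔G), site 17 (C↔G), site 20 (C↔G), site 21 (A↔C).
That gives 7 mismatches out of 22 aligned sites, so the Hamming distance is 7.

7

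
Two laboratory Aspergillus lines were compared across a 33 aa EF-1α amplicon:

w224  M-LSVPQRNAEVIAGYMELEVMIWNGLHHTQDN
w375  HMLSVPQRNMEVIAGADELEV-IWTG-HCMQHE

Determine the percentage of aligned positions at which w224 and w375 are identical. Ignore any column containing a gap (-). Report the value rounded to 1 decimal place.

Excluding the 3 gap columns leaves 30 comparable sites.
Mismatches occur at site 1 (M↔H), site 10 (A↔M), site 16 (Y↔A), site 17 (M↔D), site 25 (N↔T), site 29 (H↔C), site 30 (T↔M), site 32 (D↔H), site 33 (N↔E).
21 of the 30 comparable sites match, so the percent identity is 21/30 × 100 = 70.0%.

70.0%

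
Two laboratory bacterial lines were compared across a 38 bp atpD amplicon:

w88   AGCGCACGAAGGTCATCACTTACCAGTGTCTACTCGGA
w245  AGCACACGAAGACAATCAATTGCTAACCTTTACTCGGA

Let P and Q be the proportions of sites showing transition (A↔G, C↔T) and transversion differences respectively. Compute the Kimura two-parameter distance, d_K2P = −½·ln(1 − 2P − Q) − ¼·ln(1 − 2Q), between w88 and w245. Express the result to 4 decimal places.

0.3895

The sequences differ at positions 4 (G/A, transition), 12 (G/A, transition), 13 (T/C, transition), 14 (C/A, transversion), 19 (C/A, transversion), 22 (A/G, transition), 24 (C/T, transition), 26 (G/A, transition), 27 (T/C, transition), 28 (G/C, transversion), 30 (C/T, transition).
Of the 11 differences, 8 transitions and 3 transversions over 38 sites: P = 8/38 = 0.210526, Q = 3/38 = 0.078947.
d = −0.5·ln(0.500001) − 0.25·ln(0.842106) = −0.5·(-0.693145) − 0.25·(-0.171849) = 0.3895.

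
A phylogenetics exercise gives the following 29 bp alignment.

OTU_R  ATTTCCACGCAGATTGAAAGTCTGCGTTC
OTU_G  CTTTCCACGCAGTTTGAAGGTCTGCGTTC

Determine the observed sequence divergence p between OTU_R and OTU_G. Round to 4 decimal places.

0.1034

Mismatches occur at site 1 (A/C), site 13 (A/T), site 19 (A/G).
There are 3 differences over 29 sites, so p = 3/29 = 0.1034.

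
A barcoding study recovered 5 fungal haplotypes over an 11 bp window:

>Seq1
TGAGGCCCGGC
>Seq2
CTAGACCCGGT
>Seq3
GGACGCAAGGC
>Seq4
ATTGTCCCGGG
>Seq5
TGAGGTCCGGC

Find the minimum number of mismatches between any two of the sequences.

1

Pairwise Hamming distances:
  Seq1 vs Seq2: 4
  Seq1 vs Seq3: 4
  Seq1 vs Seq4: 5
  Seq1 vs Seq5: 1
  Seq2 vs Seq3: 7
  Seq2 vs Seq4: 4
  Seq2 vs Seq5: 5
  Seq3 vs Seq4: 8
  Seq3 vs Seq5: 5
  Seq4 vs Seq5: 6
The smallest is 1, between Seq1 and Seq5.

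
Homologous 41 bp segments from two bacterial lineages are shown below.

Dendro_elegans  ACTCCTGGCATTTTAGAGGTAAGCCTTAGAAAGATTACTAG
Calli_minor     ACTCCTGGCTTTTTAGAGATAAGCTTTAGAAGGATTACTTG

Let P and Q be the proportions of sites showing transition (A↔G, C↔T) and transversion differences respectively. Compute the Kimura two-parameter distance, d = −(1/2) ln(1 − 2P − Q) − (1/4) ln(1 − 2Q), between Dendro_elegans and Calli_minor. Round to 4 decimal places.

0.1342

Differing sites — 10:A/T (Tv); 19:G/A (Ti); 25:C/T (Ti); 32:A/G (Ti); 40:A/T (Tv).
Of the 5 differences, 3 transitions and 2 transversions over 41 sites: P = 3/41 = 0.073171, Q = 2/41 = 0.048780.
d = −0.5·ln(0.804878) − 0.25·ln(0.902440) = −0.5·(-0.217065) − 0.25·(-0.102653) = 0.1342.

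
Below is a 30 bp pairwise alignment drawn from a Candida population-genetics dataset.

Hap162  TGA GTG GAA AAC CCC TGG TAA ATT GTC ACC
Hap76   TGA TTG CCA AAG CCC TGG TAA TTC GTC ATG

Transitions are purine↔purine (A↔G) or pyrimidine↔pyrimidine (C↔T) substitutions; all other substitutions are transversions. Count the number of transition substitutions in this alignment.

2

The sequences differ at positions 4 (G/T, transversion), 7 (G/C, transversion), 8 (A/C, transversion), 12 (C/G, transversion), 22 (A/T, transversion), 24 (T/C, transition), 29 (C/T, transition), 30 (C/G, transversion).
Of the 8 differences, 2 transitions and 6 transversions, so the answer is 2.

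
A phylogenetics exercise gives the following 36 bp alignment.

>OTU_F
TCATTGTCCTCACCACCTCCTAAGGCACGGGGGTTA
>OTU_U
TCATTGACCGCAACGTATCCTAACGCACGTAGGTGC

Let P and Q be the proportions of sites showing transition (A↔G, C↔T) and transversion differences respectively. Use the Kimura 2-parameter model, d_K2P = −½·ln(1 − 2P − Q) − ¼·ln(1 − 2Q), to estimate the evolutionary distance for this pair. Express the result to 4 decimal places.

The sequences differ at positions 7 (T/A, transversion), 10 (T/G, transversion), 13 (C/A, transversion), 15 (A/G, transition), 16 (C/T, transition), 17 (C/A, transversion), 24 (G/C, transversion), 30 (G/T, transversion), 31 (G/A, transition), 35 (T/G, transversion), 36 (A/C, transversion).
Of the 11 differences, 3 transitions and 8 transversions over 36 sites: P = 3/36 = 0.083333, Q = 8/36 = 0.222222.
d = −0.5·ln(0.611112) − 0.25·ln(0.555556) = −0.5·(-0.492475) − 0.25·(-0.587786) = 0.3932.

0.3932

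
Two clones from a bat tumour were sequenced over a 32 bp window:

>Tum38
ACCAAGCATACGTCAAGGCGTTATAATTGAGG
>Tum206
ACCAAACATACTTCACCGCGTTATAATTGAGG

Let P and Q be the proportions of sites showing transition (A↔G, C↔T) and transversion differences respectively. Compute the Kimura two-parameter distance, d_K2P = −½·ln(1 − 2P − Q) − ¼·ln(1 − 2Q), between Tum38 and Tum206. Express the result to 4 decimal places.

The sequences differ at positions 6 (G/A, transition), 12 (G/T, transversion), 16 (A/C, transversion), 17 (G/C, transversion).
Of the 4 differences, 1 transition and 3 transversions over 32 sites: P = 1/32 = 0.031250, Q = 3/32 = 0.093750.
d = −0.5·ln(0.843750) − 0.25·ln(0.812500) = −0.5·(-0.169899) − 0.25·(-0.207639) = 0.1369.

0.1369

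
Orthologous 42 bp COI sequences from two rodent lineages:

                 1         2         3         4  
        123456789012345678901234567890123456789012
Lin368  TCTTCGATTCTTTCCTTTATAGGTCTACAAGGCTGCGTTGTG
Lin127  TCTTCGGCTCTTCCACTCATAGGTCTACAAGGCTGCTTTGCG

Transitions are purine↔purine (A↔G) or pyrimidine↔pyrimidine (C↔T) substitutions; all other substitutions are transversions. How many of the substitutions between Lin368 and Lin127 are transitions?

6

Mismatches occur at site 7 (A→G, transition), site 8 (T→C, transition), site 13 (T→C, transition), site 15 (C→A, transversion), site 16 (T→C, transition), site 18 (T→C, transition), site 37 (G→T, transversion), site 41 (T→C, transition).
Of the 8 differences, 6 transitions and 2 transversions, so the answer is 6.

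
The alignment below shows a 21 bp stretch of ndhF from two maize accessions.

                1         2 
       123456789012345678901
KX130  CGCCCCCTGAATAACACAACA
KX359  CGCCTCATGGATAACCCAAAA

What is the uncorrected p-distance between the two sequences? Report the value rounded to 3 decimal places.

0.238

The sequences differ at positions 5 (C/T), 7 (C/A), 10 (A/G), 16 (A/C), 20 (C/A).
There are 5 differences over 21 sites, so p = 5/21 = 0.238.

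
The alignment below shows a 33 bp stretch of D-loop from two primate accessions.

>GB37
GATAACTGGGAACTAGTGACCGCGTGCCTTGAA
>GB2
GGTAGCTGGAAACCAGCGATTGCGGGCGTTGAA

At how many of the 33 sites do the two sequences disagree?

9

Mismatches occur at site 2 (A→G), site 5 (A→G), site 10 (G→A), site 14 (T→C), site 17 (T→C), site 20 (C→T), site 21 (C→T), site 25 (T→G), site 28 (C→G).
That gives 9 mismatches out of 33 aligned sites, so the Hamming distance is 9.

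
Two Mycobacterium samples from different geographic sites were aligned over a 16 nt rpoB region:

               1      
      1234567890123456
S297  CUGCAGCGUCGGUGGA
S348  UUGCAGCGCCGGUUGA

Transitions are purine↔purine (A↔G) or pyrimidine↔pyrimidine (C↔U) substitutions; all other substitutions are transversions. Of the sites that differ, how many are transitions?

2

Mismatches occur at site 1 (C↔U, transition), site 9 (U↔C, transition), site 14 (G↔U, transversion).
Of the 3 differences, 2 transitions and 1 transversion, so the answer is 2.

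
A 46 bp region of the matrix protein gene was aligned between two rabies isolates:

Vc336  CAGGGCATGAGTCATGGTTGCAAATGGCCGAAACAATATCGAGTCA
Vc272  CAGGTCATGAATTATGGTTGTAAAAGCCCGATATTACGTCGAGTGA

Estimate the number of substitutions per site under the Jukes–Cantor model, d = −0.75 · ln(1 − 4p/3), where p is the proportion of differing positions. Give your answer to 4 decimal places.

The sequences differ at positions 5 (G/T), 11 (G/A), 13 (C/T), 21 (C/T), 25 (T/A), 27 (G/C), 32 (A/T), 34 (C/T), 35 (A/T), 37 (T/C), 38 (A/G), 45 (C/G).
p = 12/46 = 0.260870.
d = −0.75 · ln(1 − (4/3)·0.260870) = −0.75 · ln(0.652173) = −0.75 · (-0.427445) = 0.3206.

0.3206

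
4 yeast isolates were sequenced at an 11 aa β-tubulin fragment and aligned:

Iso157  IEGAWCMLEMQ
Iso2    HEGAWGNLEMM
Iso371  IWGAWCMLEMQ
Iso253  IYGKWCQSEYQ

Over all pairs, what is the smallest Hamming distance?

1

Pairwise Hamming distances:
  Iso157 vs Iso2: 4
  Iso157 vs Iso371: 1
  Iso157 vs Iso253: 5
  Iso2 vs Iso371: 5
  Iso2 vs Iso253: 8
  Iso371 vs Iso253: 5
The smallest is 1, between Iso157 and Iso371.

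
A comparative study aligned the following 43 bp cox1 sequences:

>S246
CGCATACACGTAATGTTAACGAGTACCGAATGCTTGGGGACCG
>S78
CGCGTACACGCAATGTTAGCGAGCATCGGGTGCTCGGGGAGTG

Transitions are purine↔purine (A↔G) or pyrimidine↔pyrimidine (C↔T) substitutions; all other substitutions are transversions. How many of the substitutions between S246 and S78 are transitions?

9

The sequences differ at positions 4 (A/G, transition), 11 (T/C, transition), 19 (A/G, transition), 24 (T/C, transition), 26 (C/T, transition), 29 (A/G, transition), 30 (A/G, transition), 35 (T/C, transition), 41 (C/G, transversion), 42 (C/T, transition).
Of the 10 differences, 9 transitions and 1 transversion, so the answer is 9.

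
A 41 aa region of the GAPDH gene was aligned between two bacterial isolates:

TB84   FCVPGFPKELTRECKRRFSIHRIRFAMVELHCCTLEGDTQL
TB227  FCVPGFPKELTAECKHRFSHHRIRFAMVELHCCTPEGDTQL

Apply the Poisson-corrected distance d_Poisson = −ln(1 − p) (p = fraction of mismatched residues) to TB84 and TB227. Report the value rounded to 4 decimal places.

0.1027

Mismatches occur at site 12 (R/A), site 16 (R/H), site 20 (I/H), site 35 (L/P).
p = 4/41 = 0.097561.
d = −ln(1 − 0.097561) = −ln(0.902439) = 0.1027.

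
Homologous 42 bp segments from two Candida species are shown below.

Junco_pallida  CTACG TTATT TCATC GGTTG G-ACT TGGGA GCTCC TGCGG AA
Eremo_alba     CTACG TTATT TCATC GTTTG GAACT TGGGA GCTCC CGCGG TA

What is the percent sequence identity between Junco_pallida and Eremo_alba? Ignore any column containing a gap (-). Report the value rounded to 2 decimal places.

Excluding the 1 gap column leaves 41 comparable sites.
Mismatches occur at site 17 (G↔T), site 36 (T↔C), site 41 (A↔T).
38 of the 41 comparable sites match, so the percent identity is 38/41 × 100 = 92.68%.

92.68%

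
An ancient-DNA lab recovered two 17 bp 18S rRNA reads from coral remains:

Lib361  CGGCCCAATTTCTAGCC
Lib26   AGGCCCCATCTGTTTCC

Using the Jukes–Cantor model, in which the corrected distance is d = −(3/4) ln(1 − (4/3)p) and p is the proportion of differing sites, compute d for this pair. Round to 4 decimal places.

The sequences differ at positions 1 (C/A), 7 (A/C), 10 (T/C), 12 (C/G), 14 (A/T), 15 (G/T).
p = 6/17 = 0.352941.
d = −0.75 · ln(1 − (4/3)·0.352941) = −0.75 · ln(0.529412) = −0.75 · (-0.635988) = 0.4770.

0.4770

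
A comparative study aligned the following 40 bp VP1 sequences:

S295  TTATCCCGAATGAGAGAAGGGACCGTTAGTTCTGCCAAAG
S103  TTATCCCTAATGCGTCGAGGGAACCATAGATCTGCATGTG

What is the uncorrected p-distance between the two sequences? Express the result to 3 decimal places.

The sequences differ at positions 8 (G/T), 13 (A/C), 15 (A/T), 16 (G/C), 17 (A/G), 23 (C/A), 25 (G/C), 26 (T/A), 30 (T/A), 36 (C/A), 37 (A/T), 38 (A/G), 39 (A/T).
There are 13 differences over 40 sites, so p = 13/40 = 0.325.

0.325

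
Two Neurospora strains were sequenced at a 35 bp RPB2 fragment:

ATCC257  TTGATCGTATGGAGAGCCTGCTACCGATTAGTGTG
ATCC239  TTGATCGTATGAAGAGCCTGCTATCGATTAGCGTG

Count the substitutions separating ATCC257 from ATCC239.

3

Mismatches occur at site 12 (G→A), site 24 (C→T), site 32 (T→C).
That gives 3 mismatches out of 35 aligned sites, so the Hamming distance is 3.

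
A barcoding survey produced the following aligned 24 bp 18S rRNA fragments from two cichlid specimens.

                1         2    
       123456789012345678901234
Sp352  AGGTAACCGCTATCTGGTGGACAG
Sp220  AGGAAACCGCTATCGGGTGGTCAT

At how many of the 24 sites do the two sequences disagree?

4

The sequences differ at positions 4 (T/A), 15 (T/G), 21 (A/T), 24 (G/T).
That gives 4 mismatches out of 24 aligned sites, so the Hamming distance is 4.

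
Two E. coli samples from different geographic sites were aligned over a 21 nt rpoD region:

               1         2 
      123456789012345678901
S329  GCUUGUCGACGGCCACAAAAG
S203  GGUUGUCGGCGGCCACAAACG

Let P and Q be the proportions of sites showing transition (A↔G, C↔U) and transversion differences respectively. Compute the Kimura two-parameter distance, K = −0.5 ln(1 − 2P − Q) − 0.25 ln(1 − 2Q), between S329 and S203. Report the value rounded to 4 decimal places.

0.1585

Mismatches occur at site 2 (C↔G, transversion), site 9 (A↔G, transition), site 20 (A↔C, transversion).
Of the 3 differences, 1 transition and 2 transversions over 21 sites: P = 1/21 = 0.047619, Q = 2/21 = 0.095238.
d = −0.5·ln(0.809524) − 0.25·ln(0.809524) = −0.5·(-0.211309) − 0.25·(-0.211309) = 0.1585.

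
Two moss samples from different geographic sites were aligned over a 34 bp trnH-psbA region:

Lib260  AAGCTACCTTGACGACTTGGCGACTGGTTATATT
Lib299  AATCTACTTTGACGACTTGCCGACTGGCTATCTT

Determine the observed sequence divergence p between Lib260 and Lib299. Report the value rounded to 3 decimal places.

0.147

The sequences differ at positions 3 (G/T), 8 (C/T), 20 (G/C), 28 (T/C), 32 (A/C).
There are 5 differences over 34 sites, so p = 5/34 = 0.147.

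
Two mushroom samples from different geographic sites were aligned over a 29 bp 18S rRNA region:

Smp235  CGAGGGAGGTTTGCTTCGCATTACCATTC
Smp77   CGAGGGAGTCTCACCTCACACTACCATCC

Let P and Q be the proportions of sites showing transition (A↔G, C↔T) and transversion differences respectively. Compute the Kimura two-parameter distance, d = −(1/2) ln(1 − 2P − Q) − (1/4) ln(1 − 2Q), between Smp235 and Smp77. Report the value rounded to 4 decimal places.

0.3820

Differing sites — 9:G/T (Tv); 10:T/C (Ti); 12:T/C (Ti); 13:G/A (Ti); 15:T/C (Ti); 18:G/A (Ti); 21:T/C (Ti); 28:T/C (Ti).
Of the 8 differences, 7 transitions and 1 transversion over 29 sites: P = 7/29 = 0.241379, Q = 1/29 = 0.034483.
d = −0.5·ln(0.482759) − 0.25·ln(0.931034) = −0.5·(-0.728238) − 0.25·(-0.071459) = 0.3820.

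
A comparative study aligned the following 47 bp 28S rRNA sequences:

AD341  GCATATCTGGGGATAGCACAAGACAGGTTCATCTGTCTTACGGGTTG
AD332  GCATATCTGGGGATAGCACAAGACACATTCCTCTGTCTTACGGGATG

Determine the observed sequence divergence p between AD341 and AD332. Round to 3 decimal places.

0.085

Mismatches occur at site 26 (G/C), site 27 (G/A), site 31 (A/C), site 45 (T/A).
There are 4 differences over 47 sites, so p = 4/47 = 0.085.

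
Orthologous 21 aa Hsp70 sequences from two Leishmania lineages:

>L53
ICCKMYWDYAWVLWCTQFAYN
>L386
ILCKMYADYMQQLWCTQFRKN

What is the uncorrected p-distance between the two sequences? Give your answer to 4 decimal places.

Mismatches occur at site 2 (C/L), site 7 (W/A), site 10 (A/M), site 11 (W/Q), site 12 (V/Q), site 19 (A/R), site 20 (Y/K).
There are 7 differences over 21 sites, so p = 7/21 = 0.3333.

0.3333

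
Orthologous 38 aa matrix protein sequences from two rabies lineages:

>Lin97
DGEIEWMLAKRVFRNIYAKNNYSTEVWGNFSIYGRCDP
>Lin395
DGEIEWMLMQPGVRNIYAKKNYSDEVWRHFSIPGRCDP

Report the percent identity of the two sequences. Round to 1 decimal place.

The sequences differ at positions 9 (A/M), 10 (K/Q), 11 (R/P), 12 (V/G), 13 (F/V), 20 (N/K), 24 (T/D), 28 (G/R), 29 (N/H), 33 (Y/P).
28 of the 38 sites match, so the percent identity is 28/38 × 100 = 73.7%.

73.7%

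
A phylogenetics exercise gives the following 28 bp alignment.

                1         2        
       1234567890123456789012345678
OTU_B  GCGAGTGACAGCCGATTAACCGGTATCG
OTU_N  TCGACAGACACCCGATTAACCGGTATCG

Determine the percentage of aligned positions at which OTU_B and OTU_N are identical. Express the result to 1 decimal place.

85.7%

The sequences differ at positions 1 (G/T), 5 (G/C), 6 (T/A), 11 (G/C).
24 of the 28 sites match, so the percent identity is 24/28 × 100 = 85.7%.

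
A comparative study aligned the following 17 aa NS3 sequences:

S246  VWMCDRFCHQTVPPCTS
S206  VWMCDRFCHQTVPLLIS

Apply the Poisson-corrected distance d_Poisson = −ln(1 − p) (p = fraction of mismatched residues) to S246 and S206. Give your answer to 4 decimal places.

The sequences differ at positions 14 (P/L), 15 (C/L), 16 (T/I).
p = 3/17 = 0.176471.
d = −ln(1 − 0.176471) = −ln(0.823529) = 0.1942.

0.1942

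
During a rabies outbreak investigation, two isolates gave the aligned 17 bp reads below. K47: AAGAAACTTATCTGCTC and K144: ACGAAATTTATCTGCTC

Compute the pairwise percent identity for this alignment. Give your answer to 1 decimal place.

88.2%

The sequences differ at positions 2 (A/C), 7 (C/T).
15 of the 17 sites match, so the percent identity is 15/17 × 100 = 88.2%.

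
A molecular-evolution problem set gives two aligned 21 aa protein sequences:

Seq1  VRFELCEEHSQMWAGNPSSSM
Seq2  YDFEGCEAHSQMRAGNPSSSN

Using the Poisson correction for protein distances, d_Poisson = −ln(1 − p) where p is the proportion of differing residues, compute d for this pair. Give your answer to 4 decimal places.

Mismatches occur at site 1 (V/Y), site 2 (R/D), site 5 (L/G), site 8 (E/A), site 13 (W/R), site 21 (M/N).
p = 6/21 = 0.285714.
d = −ln(1 − 0.285714) = −ln(0.714286) = 0.3365.

0.3365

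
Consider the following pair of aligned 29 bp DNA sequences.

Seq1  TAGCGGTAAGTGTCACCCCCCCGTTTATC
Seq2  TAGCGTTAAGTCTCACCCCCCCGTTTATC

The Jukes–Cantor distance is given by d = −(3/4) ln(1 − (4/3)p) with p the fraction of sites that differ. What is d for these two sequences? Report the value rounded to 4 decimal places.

The sequences differ at positions 6 (G/T), 12 (G/C).
p = 2/29 = 0.068966.
d = −0.75 · ln(1 − (4/3)·0.068966) = −0.75 · ln(0.908045) = −0.75 · (-0.096461) = 0.0723.

0.0723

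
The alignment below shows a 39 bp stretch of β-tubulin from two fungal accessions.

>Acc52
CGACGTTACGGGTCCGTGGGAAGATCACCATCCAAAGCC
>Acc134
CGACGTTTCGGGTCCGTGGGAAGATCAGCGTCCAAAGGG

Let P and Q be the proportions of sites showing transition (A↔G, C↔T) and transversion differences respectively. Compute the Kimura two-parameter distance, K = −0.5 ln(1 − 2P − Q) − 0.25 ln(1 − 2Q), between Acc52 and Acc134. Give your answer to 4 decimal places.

0.1409

The sequences differ at positions 8 (A/T, transversion), 28 (C/G, transversion), 30 (A/G, transition), 38 (C/G, transversion), 39 (C/G, transversion).
Of the 5 differences, 1 transition and 4 transversions over 39 sites: P = 1/39 = 0.025641, Q = 4/39 = 0.102564.
d = −0.5·ln(0.846154) − 0.25·ln(0.794872) = −0.5·(-0.167054) − 0.25·(-0.229574) = 0.1409.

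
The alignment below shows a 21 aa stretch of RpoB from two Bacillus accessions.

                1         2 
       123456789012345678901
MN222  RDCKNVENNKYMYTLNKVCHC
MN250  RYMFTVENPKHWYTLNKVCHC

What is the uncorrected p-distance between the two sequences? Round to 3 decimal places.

The sequences differ at positions 2 (D/Y), 3 (C/M), 4 (K/F), 5 (N/T), 9 (N/P), 11 (Y/H), 12 (M/W).
There are 7 differences over 21 sites, so p = 7/21 = 0.333.

0.333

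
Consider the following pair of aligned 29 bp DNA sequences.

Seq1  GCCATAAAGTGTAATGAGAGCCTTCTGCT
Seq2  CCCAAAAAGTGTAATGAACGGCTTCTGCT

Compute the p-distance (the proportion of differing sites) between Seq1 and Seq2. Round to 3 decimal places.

Mismatches occur at site 1 (G↔C), site 5 (T↔A), site 18 (G↔A), site 19 (A↔C), site 21 (C↔G).
There are 5 differences over 29 sites, so p = 5/29 = 0.172.

0.172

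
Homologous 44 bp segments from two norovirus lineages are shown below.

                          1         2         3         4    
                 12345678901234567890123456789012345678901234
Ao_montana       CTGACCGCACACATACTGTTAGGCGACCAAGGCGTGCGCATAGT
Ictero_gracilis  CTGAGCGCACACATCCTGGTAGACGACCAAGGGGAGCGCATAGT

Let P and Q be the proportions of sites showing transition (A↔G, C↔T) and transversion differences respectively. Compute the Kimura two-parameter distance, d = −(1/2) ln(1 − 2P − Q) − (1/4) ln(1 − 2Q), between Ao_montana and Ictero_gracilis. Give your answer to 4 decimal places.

0.1511

Mismatches occur at site 5 (C↔G, transversion), site 15 (A↔C, transversion), site 19 (T↔G, transversion), site 23 (G↔A, transition), site 33 (C↔G, transversion), site 35 (T↔A, transversion).
Of the 6 differences, 1 transition and 5 transversions over 44 sites: P = 1/44 = 0.022727, Q = 5/44 = 0.113636.
d = −0.5·ln(0.840910) − 0.25·ln(0.772728) = −0.5·(-0.173271) − 0.25·(-0.257828) = 0.1511.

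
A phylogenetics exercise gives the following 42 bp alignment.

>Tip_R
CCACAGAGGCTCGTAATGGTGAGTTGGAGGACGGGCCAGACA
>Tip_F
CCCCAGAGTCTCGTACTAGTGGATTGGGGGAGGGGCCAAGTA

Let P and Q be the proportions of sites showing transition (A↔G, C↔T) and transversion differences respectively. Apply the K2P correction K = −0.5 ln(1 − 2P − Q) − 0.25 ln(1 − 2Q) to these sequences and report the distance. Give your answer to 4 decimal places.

0.3326

The sequences differ at positions 3 (A/C, transversion), 9 (G/T, transversion), 16 (A/C, transversion), 18 (G/A, transition), 22 (A/G, transition), 23 (G/A, transition), 28 (A/G, transition), 32 (C/G, transversion), 39 (G/A, transition), 40 (A/G, transition), 41 (C/T, transition).
Of the 11 differences, 7 transitions and 4 transversions over 42 sites: P = 7/42 = 0.166667, Q = 4/42 = 0.095238.
d = −0.5·ln(0.571428) − 0.25·ln(0.809524) = −0.5·(-0.559617) − 0.25·(-0.211309) = 0.3326.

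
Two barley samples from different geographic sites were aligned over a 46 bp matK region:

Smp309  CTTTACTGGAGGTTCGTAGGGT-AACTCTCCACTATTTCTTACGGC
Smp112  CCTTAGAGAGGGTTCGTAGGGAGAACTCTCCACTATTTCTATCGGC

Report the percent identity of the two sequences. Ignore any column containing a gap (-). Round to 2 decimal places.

Excluding the 1 gap column leaves 45 comparable sites.
Mismatches occur at site 2 (T/C), site 6 (C/G), site 7 (T/A), site 9 (G/A), site 10 (A/G), site 22 (T/A), site 41 (T/A), site 42 (A/T).
37 of the 45 comparable sites match, so the percent identity is 37/45 × 100 = 82.22%.

82.22%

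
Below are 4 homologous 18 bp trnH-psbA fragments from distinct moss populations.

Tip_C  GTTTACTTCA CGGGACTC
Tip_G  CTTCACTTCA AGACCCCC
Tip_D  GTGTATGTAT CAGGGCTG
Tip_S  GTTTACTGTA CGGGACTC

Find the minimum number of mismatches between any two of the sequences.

2

Pairwise Hamming distances:
  Tip_C vs Tip_G: 7
  Tip_C vs Tip_D: 8
  Tip_C vs Tip_S: 2
  Tip_G vs Tip_D: 14
  Tip_G vs Tip_S: 9
  Tip_D vs Tip_S: 9
The smallest is 2, between Tip_C and Tip_S.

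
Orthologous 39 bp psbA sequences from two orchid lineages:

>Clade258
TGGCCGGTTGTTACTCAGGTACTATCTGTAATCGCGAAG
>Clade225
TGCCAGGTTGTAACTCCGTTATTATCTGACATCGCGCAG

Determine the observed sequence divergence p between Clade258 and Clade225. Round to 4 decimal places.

Differing sites — 3:G/C; 5:C/A; 12:T/A; 17:A/C; 19:G/T; 22:C/T; 29:T/A; 30:A/C; 37:A/C.
There are 9 differences over 39 sites, so p = 9/39 = 0.2308.

0.2308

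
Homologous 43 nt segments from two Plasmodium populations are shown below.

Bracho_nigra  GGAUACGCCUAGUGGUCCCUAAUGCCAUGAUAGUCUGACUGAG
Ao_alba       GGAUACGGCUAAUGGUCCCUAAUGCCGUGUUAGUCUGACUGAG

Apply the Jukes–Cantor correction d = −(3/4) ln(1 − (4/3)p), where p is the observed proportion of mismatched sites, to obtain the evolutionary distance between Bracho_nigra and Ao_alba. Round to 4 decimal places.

The sequences differ at positions 8 (C/G), 12 (G/A), 27 (A/G), 30 (A/U).
p = 4/43 = 0.093023.
d = −0.75 · ln(1 − (4/3)·0.093023) = −0.75 · ln(0.875969) = −0.75 · (-0.132425) = 0.0993.

0.0993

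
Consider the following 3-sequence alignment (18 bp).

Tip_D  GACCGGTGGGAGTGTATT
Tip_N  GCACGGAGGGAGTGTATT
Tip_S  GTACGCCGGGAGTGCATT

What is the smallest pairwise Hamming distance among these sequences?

Pairwise Hamming distances:
  Tip_D vs Tip_N: 3
  Tip_D vs Tip_S: 5
  Tip_N vs Tip_S: 4
The smallest is 3, between Tip_D and Tip_N.

3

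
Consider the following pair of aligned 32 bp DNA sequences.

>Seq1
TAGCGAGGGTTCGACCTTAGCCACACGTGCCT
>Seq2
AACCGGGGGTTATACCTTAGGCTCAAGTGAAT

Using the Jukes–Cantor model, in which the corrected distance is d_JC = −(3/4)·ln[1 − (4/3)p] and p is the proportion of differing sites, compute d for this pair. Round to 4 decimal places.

0.4042

The sequences differ at positions 1 (T/A), 3 (G/C), 6 (A/G), 12 (C/A), 13 (G/T), 21 (C/G), 23 (A/T), 26 (C/A), 30 (C/A), 31 (C/A).
p = 10/32 = 0.312500.
d = −0.75 · ln(1 − (4/3)·0.312500) = −0.75 · ln(0.583333) = −0.75 · (-0.538997) = 0.4042.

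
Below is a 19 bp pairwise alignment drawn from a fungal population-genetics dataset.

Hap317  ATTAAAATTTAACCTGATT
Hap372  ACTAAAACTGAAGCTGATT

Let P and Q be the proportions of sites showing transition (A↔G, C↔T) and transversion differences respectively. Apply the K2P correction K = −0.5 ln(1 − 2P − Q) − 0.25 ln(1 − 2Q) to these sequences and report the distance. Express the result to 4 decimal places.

0.2488

The sequences differ at positions 2 (T/C, transition), 8 (T/C, transition), 10 (T/G, transversion), 13 (C/G, transversion).
Of the 4 differences, 2 transitions and 2 transversions over 19 sites: P = 2/19 = 0.105263, Q = 2/19 = 0.105263.
d = −0.5·ln(0.684211) − 0.25·ln(0.789474) = −0.5·(-0.379489) − 0.25·(-0.236388) = 0.2488.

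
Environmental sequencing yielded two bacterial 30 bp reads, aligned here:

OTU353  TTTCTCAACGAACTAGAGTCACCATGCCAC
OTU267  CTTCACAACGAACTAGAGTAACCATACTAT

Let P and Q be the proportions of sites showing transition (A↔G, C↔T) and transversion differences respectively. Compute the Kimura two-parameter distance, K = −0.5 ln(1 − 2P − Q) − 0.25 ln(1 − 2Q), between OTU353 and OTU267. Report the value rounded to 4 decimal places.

0.2385

The sequences differ at positions 1 (T/C, transition), 5 (T/A, transversion), 20 (C/A, transversion), 26 (G/A, transition), 28 (C/T, transition), 30 (C/T, transition).
Of the 6 differences, 4 transitions and 2 transversions over 30 sites: P = 4/30 = 0.133333, Q = 2/30 = 0.066667.
d = −0.5·ln(0.666667) − 0.25·ln(0.866666) = −0.5·(-0.405465) − 0.25·(-0.143102) = 0.2385.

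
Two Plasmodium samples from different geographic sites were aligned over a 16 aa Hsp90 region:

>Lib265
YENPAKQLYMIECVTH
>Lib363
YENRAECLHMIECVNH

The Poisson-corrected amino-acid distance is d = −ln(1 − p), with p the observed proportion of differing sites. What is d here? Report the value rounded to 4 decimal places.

0.3747

Mismatches occur at site 4 (P/R), site 6 (K/E), site 7 (Q/C), site 9 (Y/H), site 15 (T/N).
p = 5/16 = 0.312500.
d = −ln(1 − 0.312500) = −ln(0.687500) = 0.3747.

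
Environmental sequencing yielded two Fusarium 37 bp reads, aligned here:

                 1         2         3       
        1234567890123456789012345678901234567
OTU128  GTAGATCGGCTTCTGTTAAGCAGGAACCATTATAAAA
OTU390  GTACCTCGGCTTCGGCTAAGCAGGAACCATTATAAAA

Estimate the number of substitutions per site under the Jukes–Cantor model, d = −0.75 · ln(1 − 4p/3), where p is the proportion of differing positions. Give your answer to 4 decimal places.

0.1167

Differing sites — 4:G/C; 5:A/C; 14:T/G; 16:T/C.
p = 4/37 = 0.108108.
d = −0.75 · ln(1 − (4/3)·0.108108) = −0.75 · ln(0.855856) = −0.75 · (-0.155653) = 0.1167.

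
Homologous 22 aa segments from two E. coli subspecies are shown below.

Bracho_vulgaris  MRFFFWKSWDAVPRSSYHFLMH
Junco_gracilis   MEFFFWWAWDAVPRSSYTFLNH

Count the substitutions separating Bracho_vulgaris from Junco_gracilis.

The sequences differ at positions 2 (R/E), 7 (K/W), 8 (S/A), 18 (H/T), 21 (M/N).
That gives 5 mismatches out of 22 aligned sites, so the Hamming distance is 5.

5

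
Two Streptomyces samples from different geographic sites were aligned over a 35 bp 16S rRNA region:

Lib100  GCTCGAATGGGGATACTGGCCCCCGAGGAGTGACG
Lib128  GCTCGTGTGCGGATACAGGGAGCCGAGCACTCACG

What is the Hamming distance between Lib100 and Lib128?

The sequences differ at positions 6 (A/T), 7 (A/G), 10 (G/C), 17 (T/A), 20 (C/G), 21 (C/A), 22 (C/G), 28 (G/C), 30 (G/C), 32 (G/C).
That gives 10 mismatches out of 35 aligned sites, so the Hamming distance is 10.

10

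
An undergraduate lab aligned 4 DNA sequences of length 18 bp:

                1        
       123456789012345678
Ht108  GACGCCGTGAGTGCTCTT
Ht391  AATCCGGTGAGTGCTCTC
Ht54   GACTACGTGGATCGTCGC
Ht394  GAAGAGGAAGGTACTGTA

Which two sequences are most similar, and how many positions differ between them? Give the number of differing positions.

Pairwise Hamming distances:
  Ht108 vs Ht391: 5
  Ht108 vs Ht54: 8
  Ht108 vs Ht394: 9
  Ht391 vs Ht54: 10
  Ht391 vs Ht394: 10
  Ht54 vs Ht394: 11
The smallest is 5, between Ht108 and Ht391.

5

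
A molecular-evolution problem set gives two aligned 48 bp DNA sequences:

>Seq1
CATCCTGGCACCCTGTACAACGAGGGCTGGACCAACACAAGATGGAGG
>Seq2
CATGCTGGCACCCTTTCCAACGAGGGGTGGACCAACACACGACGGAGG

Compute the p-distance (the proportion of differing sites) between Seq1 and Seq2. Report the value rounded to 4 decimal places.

0.1250

The sequences differ at positions 4 (C/G), 15 (G/T), 17 (A/C), 27 (C/G), 40 (A/C), 43 (T/C).
There are 6 differences over 48 sites, so p = 6/48 = 0.1250.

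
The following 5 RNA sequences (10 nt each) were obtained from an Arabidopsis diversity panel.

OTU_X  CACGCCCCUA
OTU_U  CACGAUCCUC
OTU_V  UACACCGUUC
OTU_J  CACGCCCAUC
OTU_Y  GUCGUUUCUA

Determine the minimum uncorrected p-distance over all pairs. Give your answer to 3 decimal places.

0.200

Pairwise Hamming distances:
  OTU_X vs OTU_U: 3
  OTU_X vs OTU_V: 5
  OTU_X vs OTU_J: 2
  OTU_X vs OTU_Y: 5
  OTU_U vs OTU_V: 6
  OTU_U vs OTU_J: 3
  OTU_U vs OTU_Y: 5
  OTU_V vs OTU_J: 4
  OTU_V vs OTU_Y: 8
  OTU_J vs OTU_Y: 7
The smallest is 2 mismatches, between OTU_X and OTU_J; p = 2/10 = 0.200.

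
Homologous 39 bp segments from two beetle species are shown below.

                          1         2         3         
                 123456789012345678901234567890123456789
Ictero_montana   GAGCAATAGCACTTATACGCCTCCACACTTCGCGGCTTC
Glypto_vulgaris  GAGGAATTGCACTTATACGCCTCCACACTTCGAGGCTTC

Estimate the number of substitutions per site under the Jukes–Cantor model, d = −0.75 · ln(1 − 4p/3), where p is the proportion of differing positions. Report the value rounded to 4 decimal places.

Differing sites — 4:C/G; 8:A/T; 33:C/A.
p = 3/39 = 0.076923.
d = −0.75 · ln(1 − (4/3)·0.076923) = −0.75 · ln(0.897436) = −0.75 · (-0.108213) = 0.0812.

0.0812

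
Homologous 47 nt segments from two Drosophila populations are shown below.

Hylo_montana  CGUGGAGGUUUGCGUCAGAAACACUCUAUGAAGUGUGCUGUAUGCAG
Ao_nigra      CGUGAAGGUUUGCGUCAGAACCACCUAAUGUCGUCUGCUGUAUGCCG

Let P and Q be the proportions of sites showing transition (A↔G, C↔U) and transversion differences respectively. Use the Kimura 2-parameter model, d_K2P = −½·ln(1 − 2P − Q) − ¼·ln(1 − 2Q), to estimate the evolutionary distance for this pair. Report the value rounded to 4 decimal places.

The sequences differ at positions 5 (G/A, transition), 21 (A/C, transversion), 25 (U/C, transition), 26 (C/U, transition), 27 (U/A, transversion), 31 (A/U, transversion), 32 (A/C, transversion), 35 (G/C, transversion), 46 (A/C, transversion).
Of the 9 differences, 3 transitions and 6 transversions over 47 sites: P = 3/47 = 0.063830, Q = 6/47 = 0.127660.
d = −0.5·ln(0.744680) − 0.25·ln(0.744680) = −0.5·(-0.294801) − 0.25·(-0.294801) = 0.2211.

0.2211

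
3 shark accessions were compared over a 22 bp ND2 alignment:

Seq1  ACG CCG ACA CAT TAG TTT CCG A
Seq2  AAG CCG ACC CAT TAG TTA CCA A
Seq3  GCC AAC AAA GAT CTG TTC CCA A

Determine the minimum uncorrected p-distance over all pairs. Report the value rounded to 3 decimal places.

0.182

Pairwise Hamming distances:
  Seq1 vs Seq2: 4
  Seq1 vs Seq3: 11
  Seq2 vs Seq3: 12
The smallest is 4 mismatches, between Seq1 and Seq2; p = 4/22 = 0.182.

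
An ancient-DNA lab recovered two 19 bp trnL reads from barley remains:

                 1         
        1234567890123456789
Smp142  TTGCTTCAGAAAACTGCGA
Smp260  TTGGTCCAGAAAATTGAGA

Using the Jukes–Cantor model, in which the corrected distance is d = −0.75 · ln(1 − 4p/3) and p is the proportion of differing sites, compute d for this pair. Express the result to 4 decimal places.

Mismatches occur at site 4 (C→G), site 6 (T→C), site 14 (C→T), site 17 (C→A).
p = 4/19 = 0.210526.
d = −0.75 · ln(1 − (4/3)·0.210526) = −0.75 · ln(0.719299) = −0.75 · (-0.329478) = 0.2471.

0.2471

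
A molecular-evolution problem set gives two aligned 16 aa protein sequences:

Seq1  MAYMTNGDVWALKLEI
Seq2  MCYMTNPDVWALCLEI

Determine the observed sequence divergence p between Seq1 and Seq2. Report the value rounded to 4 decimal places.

0.1875

Mismatches occur at site 2 (A→C), site 7 (G→P), site 13 (K→C).
There are 3 differences over 16 sites, so p = 3/16 = 0.1875.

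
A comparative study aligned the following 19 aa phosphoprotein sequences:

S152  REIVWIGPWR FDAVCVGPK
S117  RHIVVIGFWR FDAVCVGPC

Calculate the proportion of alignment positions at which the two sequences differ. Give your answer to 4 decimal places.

Differing sites — 2:E/H; 5:W/V; 8:P/F; 19:K/C.
There are 4 differences over 19 sites, so p = 4/19 = 0.2105.

0.2105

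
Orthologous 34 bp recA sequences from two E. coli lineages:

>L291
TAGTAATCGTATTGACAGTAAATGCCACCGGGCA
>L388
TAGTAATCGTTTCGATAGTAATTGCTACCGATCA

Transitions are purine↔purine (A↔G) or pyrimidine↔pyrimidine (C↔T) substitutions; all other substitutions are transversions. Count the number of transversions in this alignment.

Differing sites — 11:A/T (Tv); 13:T/C (Ti); 16:C/T (Ti); 22:A/T (Tv); 26:C/T (Ti); 31:G/A (Ti); 32:G/T (Tv).
Of the 7 differences, 4 transitions and 3 transversions, so the answer is 3.

3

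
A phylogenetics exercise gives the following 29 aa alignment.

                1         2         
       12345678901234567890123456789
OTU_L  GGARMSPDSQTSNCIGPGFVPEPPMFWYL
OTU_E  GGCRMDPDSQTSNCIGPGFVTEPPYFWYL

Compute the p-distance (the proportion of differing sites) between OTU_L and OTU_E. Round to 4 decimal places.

0.1379

Differing sites — 3:A/C; 6:S/D; 21:P/T; 25:M/Y.
There are 4 differences over 29 sites, so p = 4/29 = 0.1379.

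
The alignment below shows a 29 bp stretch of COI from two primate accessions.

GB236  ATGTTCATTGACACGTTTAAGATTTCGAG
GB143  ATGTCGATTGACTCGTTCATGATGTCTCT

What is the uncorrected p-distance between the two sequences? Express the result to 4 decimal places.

0.3103

The sequences differ at positions 5 (T/C), 6 (C/G), 13 (A/T), 18 (T/C), 20 (A/T), 24 (T/G), 27 (G/T), 28 (A/C), 29 (G/T).
There are 9 differences over 29 sites, so p = 9/29 = 0.3103.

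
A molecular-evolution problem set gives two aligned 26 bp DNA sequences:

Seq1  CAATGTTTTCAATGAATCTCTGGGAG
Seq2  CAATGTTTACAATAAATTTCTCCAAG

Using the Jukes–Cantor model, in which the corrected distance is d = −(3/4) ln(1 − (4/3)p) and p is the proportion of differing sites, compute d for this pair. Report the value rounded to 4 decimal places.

0.2758

Mismatches occur at site 9 (T↔A), site 14 (G↔A), site 18 (C↔T), site 22 (G↔C), site 23 (G↔C), site 24 (G↔A).
p = 6/26 = 0.230769.
d = −0.75 · ln(1 − (4/3)·0.230769) = −0.75 · ln(0.692308) = −0.75 · (-0.367724) = 0.2758.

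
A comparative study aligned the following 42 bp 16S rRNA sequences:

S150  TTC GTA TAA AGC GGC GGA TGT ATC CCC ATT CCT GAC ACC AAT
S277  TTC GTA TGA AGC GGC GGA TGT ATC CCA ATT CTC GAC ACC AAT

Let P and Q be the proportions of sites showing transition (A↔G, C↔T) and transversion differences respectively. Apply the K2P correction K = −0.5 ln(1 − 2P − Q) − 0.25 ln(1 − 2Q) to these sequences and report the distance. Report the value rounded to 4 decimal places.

Differing sites — 8:A/G (Ti); 27:C/A (Tv); 32:C/T (Ti); 33:T/C (Ti).
Of the 4 differences, 3 transitions and 1 transversion over 42 sites: P = 3/42 = 0.071429, Q = 1/42 = 0.023810.
d = −0.5·ln(0.833332) − 0.25·ln(0.952380) = −0.5·(-0.182323) − 0.25·(-0.048791) = 0.1034.

0.1034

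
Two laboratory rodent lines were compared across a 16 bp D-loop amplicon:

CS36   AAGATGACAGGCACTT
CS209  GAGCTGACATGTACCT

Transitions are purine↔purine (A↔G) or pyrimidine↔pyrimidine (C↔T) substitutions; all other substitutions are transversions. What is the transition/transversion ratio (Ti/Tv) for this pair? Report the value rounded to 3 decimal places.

1.500

Differing sites — 1:A/G (Ti); 4:A/C (Tv); 10:G/T (Tv); 12:C/T (Ti); 15:T/C (Ti).
Of the 5 differences, 3 transitions and 2 transversions, so Ti/Tv = 3/2 = 1.500.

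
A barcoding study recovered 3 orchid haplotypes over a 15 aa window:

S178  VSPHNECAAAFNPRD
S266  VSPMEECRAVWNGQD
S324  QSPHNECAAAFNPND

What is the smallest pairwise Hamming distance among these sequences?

Pairwise Hamming distances:
  S178 vs S266: 7
  S178 vs S324: 2
  S266 vs S324: 8
The smallest is 2, between S178 and S324.

2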